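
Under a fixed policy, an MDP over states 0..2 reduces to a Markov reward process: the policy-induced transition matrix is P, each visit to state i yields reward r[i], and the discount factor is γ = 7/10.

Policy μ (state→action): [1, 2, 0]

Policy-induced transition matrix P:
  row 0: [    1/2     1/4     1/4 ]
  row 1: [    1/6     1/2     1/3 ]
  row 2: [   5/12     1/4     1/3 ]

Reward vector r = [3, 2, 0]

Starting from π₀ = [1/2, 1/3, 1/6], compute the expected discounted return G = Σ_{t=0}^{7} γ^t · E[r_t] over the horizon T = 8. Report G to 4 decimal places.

t=0: π = [0.5000, 0.3333, 0.1667], E[r] = 2.1667, γ^t·E[r] = 2.166667, running G = 2.166667
t=1: π = [0.3750, 0.3333, 0.2917], E[r] = 1.7917, γ^t·E[r] = 1.254167, running G = 3.420833
t=2: π = [0.3646, 0.3333, 0.3021], E[r] = 1.7604, γ^t·E[r] = 0.862604, running G = 4.283438
t=3: π = [0.3637, 0.3333, 0.3030], E[r] = 1.7578, γ^t·E[r] = 0.602930, running G = 4.886367
t=4: π = [0.3636, 0.3333, 0.3030], E[r] = 1.7576, γ^t·E[r] = 0.421999, running G = 5.308366
t=5: π = [0.3636, 0.3333, 0.3030], E[r] = 1.7576, γ^t·E[r] = 0.295396, running G = 5.603762
t=6: π = [0.3636, 0.3333, 0.3030], E[r] = 1.7576, γ^t·E[r] = 0.206777, running G = 5.810539
t=7: π = [0.3636, 0.3333, 0.3030], E[r] = 1.7576, γ^t·E[r] = 0.144744, running G = 5.955283

G = 5.9553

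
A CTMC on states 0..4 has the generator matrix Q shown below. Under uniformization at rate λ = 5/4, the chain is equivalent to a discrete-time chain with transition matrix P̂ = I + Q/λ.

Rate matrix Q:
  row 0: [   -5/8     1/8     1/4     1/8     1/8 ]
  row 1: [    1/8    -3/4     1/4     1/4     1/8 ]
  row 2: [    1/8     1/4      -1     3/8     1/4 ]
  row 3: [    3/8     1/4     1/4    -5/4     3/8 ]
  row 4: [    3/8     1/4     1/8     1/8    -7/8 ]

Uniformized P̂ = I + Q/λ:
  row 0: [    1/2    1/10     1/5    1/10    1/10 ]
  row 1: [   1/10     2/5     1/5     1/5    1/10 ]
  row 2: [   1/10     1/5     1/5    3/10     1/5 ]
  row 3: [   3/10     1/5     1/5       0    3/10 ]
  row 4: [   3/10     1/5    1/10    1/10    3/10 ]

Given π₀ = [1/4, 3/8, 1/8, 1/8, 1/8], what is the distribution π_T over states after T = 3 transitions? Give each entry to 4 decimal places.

t=0: π = [0.2500, 0.3750, 0.1250, 0.1250, 0.1250]
t=1: π = [0.2500, 0.2500, 0.1875, 0.1500, 0.1625]
t=2: π = [0.2625, 0.2250, 0.1838, 0.1475, 0.1813]
t=3: π = [0.2708, 0.2188, 0.1819, 0.1445, 0.1841]

π = [0.2708, 0.2188, 0.1819, 0.1445, 0.1841]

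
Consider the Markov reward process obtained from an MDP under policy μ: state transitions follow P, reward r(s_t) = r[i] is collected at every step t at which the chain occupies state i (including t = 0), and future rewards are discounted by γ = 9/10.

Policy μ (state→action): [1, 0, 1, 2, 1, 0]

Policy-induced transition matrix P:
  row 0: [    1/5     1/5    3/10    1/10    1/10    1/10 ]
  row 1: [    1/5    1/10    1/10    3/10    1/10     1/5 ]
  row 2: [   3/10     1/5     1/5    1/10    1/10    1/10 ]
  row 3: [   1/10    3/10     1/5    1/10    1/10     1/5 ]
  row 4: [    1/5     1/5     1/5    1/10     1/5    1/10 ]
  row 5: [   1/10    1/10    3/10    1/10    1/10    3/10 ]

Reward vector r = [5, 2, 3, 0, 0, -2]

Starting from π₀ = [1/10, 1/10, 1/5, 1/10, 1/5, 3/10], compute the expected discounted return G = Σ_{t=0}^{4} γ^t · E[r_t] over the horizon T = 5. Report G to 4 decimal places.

t=0: π = [0.1000, 0.1000, 0.2000, 0.1000, 0.2000, 0.3000], E[r] = 0.7000, γ^t·E[r] = 0.700000, running G = 0.700000
t=1: π = [0.1800, 0.1700, 0.2300, 0.1200, 0.1200, 0.1800], E[r] = 1.5700, γ^t·E[r] = 1.413000, running G = 2.113000
t=2: π = [0.1930, 0.1770, 0.2190, 0.1340, 0.1120, 0.1650], E[r] = 1.6460, γ^t·E[r] = 1.333260, running G = 3.446260
t=3: π = [0.1920, 0.1792, 0.2181, 0.1354, 0.1112, 0.1641], E[r] = 1.6445, γ^t·E[r] = 1.198841, running G = 4.645101
t=4: π = [0.1919, 0.1792, 0.2177, 0.1358, 0.1111, 0.1643], E[r] = 1.6422, γ^t·E[r] = 1.077467, running G = 5.722568

G = 5.7226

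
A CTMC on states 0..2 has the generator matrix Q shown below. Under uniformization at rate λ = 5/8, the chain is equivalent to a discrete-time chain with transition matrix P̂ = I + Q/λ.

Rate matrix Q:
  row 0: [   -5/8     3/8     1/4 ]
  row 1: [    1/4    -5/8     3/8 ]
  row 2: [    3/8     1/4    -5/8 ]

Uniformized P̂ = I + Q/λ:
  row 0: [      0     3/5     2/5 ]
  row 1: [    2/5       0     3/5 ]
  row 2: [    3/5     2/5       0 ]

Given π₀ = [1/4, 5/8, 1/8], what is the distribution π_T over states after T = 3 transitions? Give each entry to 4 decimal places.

π = [0.3040, 0.3190, 0.3770]

t=0: π = [0.2500, 0.6250, 0.1250]
t=1: π = [0.3250, 0.2000, 0.4750]
t=2: π = [0.3650, 0.3850, 0.2500]
t=3: π = [0.3040, 0.3190, 0.3770]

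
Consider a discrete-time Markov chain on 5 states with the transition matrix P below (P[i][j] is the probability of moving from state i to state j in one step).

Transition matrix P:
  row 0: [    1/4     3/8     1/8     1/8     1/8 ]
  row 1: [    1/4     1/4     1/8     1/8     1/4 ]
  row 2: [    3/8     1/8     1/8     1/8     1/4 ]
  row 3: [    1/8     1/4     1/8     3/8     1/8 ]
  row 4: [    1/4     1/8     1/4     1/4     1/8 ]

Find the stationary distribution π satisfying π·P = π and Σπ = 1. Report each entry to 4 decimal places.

Balance equations π_j = Σ_i π_i·P[i][j]:
  π_0 = 1/4·π_0 + 1/4·π_1 + 3/8·π_2 + 1/8·π_3 + 1/4·π_4
  π_1 = 3/8·π_0 + 1/4·π_1 + 1/8·π_2 + 1/4·π_3 + 1/8·π_4
  π_2 = 1/8·π_0 + 1/8·π_1 + 1/8·π_2 + 1/8·π_3 + 1/4·π_4
  π_3 = 1/8·π_0 + 1/8·π_1 + 1/8·π_2 + 3/8·π_3 + 1/4·π_4
  normalize: π_0 + π_1 + π_2 + π_3 + π_4 = 1
Solving the linear system gives exactly π = [429/1759, 423/1759, 258/1759, 344/1759, 305/1759].

π = [0.2439, 0.2405, 0.1467, 0.1956, 0.1734]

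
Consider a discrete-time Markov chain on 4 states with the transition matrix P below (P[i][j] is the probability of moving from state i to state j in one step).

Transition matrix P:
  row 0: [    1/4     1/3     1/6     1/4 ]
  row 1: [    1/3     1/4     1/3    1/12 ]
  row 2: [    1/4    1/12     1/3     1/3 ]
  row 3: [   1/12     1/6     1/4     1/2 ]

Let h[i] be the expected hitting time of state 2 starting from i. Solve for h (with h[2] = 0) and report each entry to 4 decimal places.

h = [4.2776, 3.6719, 0.0000, 3.9369]

First-step conditioning: h[2] = 0; for i ≠ 2, h[i] = 1 + Σ_k P[i][k]·h[k].
  h[0] = 1 + 1/4·h[0] + 1/3·h[1] + 1/4·h[3]
  h[1] = 1 + 1/3·h[0] + 1/4·h[1] + 1/12·h[3]
  h[3] = 1 + 1/12·h[0] + 1/6·h[1] + 1/2·h[3]
Solving the 3×3 linear system over states ≠ 2 gives exactly h = [1356/317, 1164/317, 0, 1248/317] (h[2] = 0 is the target).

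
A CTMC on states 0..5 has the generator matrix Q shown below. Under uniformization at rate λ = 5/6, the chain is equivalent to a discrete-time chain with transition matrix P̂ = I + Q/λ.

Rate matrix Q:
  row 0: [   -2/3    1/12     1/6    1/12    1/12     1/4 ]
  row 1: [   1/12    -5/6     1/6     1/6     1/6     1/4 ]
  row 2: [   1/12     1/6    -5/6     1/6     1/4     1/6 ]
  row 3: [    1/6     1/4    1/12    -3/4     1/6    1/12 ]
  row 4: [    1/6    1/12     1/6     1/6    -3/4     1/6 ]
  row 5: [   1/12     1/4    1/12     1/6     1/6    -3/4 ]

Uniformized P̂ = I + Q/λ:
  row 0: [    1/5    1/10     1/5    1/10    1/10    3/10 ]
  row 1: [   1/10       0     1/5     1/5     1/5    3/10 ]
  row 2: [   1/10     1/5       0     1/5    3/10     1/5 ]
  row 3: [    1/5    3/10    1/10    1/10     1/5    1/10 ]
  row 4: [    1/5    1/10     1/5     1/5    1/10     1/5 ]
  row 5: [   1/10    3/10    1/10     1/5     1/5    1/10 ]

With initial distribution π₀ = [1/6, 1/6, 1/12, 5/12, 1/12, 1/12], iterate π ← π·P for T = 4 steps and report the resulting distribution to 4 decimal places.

π = [0.1499, 0.1685, 0.1369, 0.1682, 0.1804, 0.1961]

t=0: π = [0.1667, 0.1667, 0.0833, 0.4167, 0.0833, 0.0833]
t=1: π = [0.1667, 0.1917, 0.1333, 0.1417, 0.1833, 0.1833]
t=2: π = [0.1492, 0.1592, 0.1408, 0.1692, 0.1783, 0.2033]
t=3: π = [0.1497, 0.1727, 0.1346, 0.1682, 0.1813, 0.1936]
t=4: π = [0.1499, 0.1685, 0.1369, 0.1682, 0.1804, 0.1961]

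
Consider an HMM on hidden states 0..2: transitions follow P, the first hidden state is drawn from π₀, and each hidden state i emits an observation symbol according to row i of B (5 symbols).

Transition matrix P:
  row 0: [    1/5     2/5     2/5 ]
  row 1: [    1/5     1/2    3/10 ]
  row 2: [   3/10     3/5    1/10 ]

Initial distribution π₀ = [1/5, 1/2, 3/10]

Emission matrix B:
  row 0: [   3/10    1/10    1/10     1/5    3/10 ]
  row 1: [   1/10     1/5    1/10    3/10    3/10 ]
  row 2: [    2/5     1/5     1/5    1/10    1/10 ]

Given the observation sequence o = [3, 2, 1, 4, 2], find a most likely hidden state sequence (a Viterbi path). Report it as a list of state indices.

t=0: δ = [4.000e-02, 1.500e-01, 3.000e-02]  (obs o_0=3)
t=1: δ = [3.000e-03, 7.500e-03, 9.000e-03]  ψ = [1, 1, 1]  (obs o_1=2)
t=2: δ = [2.700e-04, 1.080e-03, 4.500e-04]  ψ = [2, 2, 1]  (obs o_2=1)
t=3: δ = [6.480e-05, 1.620e-04, 3.240e-05]  ψ = [1, 1, 1]  (obs o_3=4)
t=4: δ = [3.240e-06, 8.100e-06, 9.720e-06]  ψ = [1, 1, 1]  (obs o_4=2)
backtrack: best end state = 2; path = [1, 2, 1, 1, 2]

path = [1, 2, 1, 1, 2]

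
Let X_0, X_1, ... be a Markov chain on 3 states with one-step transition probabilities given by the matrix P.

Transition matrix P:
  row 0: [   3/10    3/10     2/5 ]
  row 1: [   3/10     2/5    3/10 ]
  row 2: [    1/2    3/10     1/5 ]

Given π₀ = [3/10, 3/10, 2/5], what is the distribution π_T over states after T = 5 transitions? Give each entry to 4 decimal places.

π = [0.3611, 0.3333, 0.3055]

t=0: π = [0.3000, 0.3000, 0.4000]
t=1: π = [0.3800, 0.3300, 0.2900]
t=2: π = [0.3580, 0.3330, 0.3090]
t=3: π = [0.3618, 0.3333, 0.3049]
t=4: π = [0.3610, 0.3333, 0.3057]
t=5: π = [0.3611, 0.3333, 0.3055]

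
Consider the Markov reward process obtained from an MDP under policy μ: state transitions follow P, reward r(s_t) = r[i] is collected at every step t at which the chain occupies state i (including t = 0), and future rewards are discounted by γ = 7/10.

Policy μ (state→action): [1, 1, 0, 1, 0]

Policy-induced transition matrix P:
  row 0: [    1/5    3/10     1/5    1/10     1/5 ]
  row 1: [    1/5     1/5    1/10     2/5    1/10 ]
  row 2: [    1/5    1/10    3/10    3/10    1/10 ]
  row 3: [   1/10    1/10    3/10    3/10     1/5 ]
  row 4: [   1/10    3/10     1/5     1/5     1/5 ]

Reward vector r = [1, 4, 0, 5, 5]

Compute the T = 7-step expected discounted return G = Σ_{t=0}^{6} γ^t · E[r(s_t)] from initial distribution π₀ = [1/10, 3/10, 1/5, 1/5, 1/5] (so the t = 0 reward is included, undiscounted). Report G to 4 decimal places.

t=0: π = [0.1000, 0.3000, 0.2000, 0.2000, 0.2000], E[r] = 3.3000, γ^t·E[r] = 3.300000, running G = 3.300000
t=1: π = [0.1600, 0.1900, 0.2100, 0.2900, 0.1500], E[r] = 3.1200, γ^t·E[r] = 2.184000, running G = 5.484000
t=2: π = [0.1560, 0.1810, 0.2310, 0.2720, 0.1600], E[r] = 3.0400, γ^t·E[r] = 1.489600, running G = 6.973600
t=3: π = [0.1568, 0.1813, 0.2322, 0.2709, 0.1588], E[r] = 3.0305, γ^t·E[r] = 1.039462, running G = 8.013062
t=4: π = [0.1570, 0.1813, 0.2322, 0.2709, 0.1587], E[r] = 3.0297, γ^t·E[r] = 0.727438, running G = 8.740500
t=5: π = [0.1570, 0.1813, 0.2322, 0.2709, 0.1587], E[r] = 3.0296, γ^t·E[r] = 0.509192, running G = 9.249692
t=6: π = [0.1570, 0.1813, 0.2322, 0.2709, 0.1587], E[r] = 3.0297, γ^t·E[r] = 0.356435, running G = 9.606127

G = 9.6061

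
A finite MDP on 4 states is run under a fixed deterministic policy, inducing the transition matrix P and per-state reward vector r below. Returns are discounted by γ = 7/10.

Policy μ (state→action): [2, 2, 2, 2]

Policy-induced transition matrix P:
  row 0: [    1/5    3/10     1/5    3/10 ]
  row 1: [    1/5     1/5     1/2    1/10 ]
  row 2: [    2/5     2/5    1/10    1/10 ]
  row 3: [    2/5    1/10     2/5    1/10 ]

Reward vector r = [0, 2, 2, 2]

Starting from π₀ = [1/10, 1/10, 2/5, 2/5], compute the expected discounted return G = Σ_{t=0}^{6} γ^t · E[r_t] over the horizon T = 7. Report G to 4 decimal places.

G = 4.6395

t=0: π = [0.1000, 0.1000, 0.4000, 0.4000], E[r] = 1.8000, γ^t·E[r] = 1.800000, running G = 1.800000
t=1: π = [0.3600, 0.2500, 0.2700, 0.1200], E[r] = 1.2800, γ^t·E[r] = 0.896000, running G = 2.696000
t=2: π = [0.2780, 0.2780, 0.2720, 0.1720], E[r] = 1.4440, γ^t·E[r] = 0.707560, running G = 3.403560
t=3: π = [0.2888, 0.2650, 0.2906, 0.1556], E[r] = 1.4224, γ^t·E[r] = 0.487883, running G = 3.891443
t=4: π = [0.2892, 0.2714, 0.2816, 0.1578], E[r] = 1.4215, γ^t·E[r] = 0.341307, running G = 4.232750
t=5: π = [0.2879, 0.2695, 0.2848, 0.1578], E[r] = 1.4243, γ^t·E[r] = 0.239377, running G = 4.472128
t=6: π = [0.2885, 0.2700, 0.2839, 0.1576], E[r] = 1.4229, γ^t·E[r] = 0.167406, running G = 4.639534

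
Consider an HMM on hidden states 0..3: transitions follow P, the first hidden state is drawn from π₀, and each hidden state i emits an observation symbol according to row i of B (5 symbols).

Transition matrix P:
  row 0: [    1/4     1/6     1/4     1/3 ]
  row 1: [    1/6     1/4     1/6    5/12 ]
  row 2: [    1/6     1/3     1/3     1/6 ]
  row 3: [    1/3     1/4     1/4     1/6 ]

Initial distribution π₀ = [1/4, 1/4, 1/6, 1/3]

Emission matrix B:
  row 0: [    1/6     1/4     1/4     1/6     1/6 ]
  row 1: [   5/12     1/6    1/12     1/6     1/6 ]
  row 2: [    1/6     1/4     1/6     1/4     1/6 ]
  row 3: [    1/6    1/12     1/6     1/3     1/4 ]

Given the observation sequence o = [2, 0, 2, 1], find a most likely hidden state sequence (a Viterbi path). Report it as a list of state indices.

path = [3, 1, 3, 0]

t=0: δ = [6.250e-02, 2.083e-02, 2.778e-02, 5.556e-02]  (obs o_0=2)
t=1: δ = [3.086e-03, 5.787e-03, 2.604e-03, 3.472e-03]  ψ = [3, 3, 0, 0]  (obs o_1=0)
t=2: δ = [2.894e-04, 1.206e-04, 1.608e-04, 4.019e-04]  ψ = [3, 1, 1, 1]  (obs o_2=2)
t=3: δ = [3.349e-05, 1.674e-05, 2.512e-05, 8.038e-06]  ψ = [3, 3, 3, 0]  (obs o_3=1)
backtrack: best end state = 0; path = [3, 1, 3, 0]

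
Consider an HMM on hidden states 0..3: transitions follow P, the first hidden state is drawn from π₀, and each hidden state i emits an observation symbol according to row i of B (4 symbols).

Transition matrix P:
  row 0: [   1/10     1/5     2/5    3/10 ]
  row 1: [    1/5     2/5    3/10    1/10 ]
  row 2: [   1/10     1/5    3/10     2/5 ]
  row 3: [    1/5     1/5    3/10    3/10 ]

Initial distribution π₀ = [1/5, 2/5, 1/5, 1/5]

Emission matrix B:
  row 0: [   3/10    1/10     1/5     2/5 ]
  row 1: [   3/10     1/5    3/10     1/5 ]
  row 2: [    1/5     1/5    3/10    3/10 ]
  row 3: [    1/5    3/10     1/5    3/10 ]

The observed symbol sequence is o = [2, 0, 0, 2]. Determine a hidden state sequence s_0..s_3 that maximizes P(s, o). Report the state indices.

t=0: δ = [4.000e-02, 1.200e-01, 6.000e-02, 4.000e-02]  (obs o_0=2)
t=1: δ = [7.200e-03, 1.440e-02, 7.200e-03, 4.800e-03]  ψ = [1, 1, 1, 2]  (obs o_1=0)
t=2: δ = [8.640e-04, 1.728e-03, 8.640e-04, 5.760e-04]  ψ = [1, 1, 1, 2]  (obs o_2=0)
t=3: δ = [6.912e-05, 2.074e-04, 1.555e-04, 6.912e-05]  ψ = [1, 1, 1, 2]  (obs o_3=2)
backtrack: best end state = 1; path = [1, 1, 1, 1]

path = [1, 1, 1, 1]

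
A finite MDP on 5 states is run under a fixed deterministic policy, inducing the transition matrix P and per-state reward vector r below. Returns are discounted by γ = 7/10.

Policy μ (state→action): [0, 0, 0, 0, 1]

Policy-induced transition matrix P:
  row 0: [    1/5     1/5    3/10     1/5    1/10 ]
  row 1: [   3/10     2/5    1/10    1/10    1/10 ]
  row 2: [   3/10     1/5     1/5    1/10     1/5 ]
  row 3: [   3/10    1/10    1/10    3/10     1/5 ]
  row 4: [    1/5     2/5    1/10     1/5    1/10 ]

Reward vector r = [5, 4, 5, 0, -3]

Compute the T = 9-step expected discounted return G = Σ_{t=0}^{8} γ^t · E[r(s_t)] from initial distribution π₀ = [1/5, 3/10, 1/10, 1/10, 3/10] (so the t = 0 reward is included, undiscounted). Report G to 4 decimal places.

G = 8.0172

t=0: π = [0.2000, 0.3000, 0.1000, 0.1000, 0.3000], E[r] = 1.8000, γ^t·E[r] = 1.800000, running G = 1.800000
t=1: π = [0.2500, 0.3100, 0.1500, 0.1700, 0.1200], E[r] = 2.8800, γ^t·E[r] = 2.016000, running G = 3.816000
t=2: π = [0.2630, 0.2690, 0.1650, 0.1710, 0.1320], E[r] = 2.8200, γ^t·E[r] = 1.381800, running G = 5.197800
t=3: π = [0.2605, 0.2631, 0.1691, 0.1737, 0.1336], E[r] = 2.7996, γ^t·E[r] = 0.960263, running G = 6.158063
t=4: π = [0.2606, 0.2620, 0.1690, 0.1742, 0.1343], E[r] = 2.7930, γ^t·E[r] = 0.670609, running G = 6.828672
t=5: π = [0.2605, 0.2618, 0.1690, 0.1743, 0.1343], E[r] = 2.7921, γ^t·E[r] = 0.469260, running G = 7.297932
t=6: π = [0.2605, 0.2618, 0.1690, 0.1743, 0.1343], E[r] = 2.7918, γ^t·E[r] = 0.328453, running G = 7.626385
t=7: π = [0.2605, 0.2618, 0.1690, 0.1744, 0.1343], E[r] = 2.7918, γ^t·E[r] = 0.229913, running G = 7.856298
t=8: π = [0.2605, 0.2618, 0.1690, 0.1744, 0.1343], E[r] = 2.7917, γ^t·E[r] = 0.160938, running G = 8.017236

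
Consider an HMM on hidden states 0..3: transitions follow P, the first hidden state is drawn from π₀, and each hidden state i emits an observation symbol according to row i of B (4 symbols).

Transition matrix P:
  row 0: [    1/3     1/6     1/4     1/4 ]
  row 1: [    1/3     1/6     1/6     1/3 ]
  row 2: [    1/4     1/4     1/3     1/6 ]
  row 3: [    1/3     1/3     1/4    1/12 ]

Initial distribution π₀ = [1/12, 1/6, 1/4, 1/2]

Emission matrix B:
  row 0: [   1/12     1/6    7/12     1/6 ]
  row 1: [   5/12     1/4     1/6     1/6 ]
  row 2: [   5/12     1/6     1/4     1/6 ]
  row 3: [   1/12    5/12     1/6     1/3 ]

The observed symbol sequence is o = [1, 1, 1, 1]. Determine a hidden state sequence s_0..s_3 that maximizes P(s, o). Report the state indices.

t=0: δ = [1.389e-02, 4.167e-02, 4.167e-02, 2.083e-01]  (obs o_0=1)
t=1: δ = [1.157e-02, 1.736e-02, 8.681e-03, 7.234e-03]  ψ = [3, 3, 3, 3]  (obs o_1=1)
t=2: δ = [9.645e-04, 7.234e-04, 4.823e-04, 2.411e-03]  ψ = [1, 1, 0, 1]  (obs o_2=1)
t=3: δ = [1.340e-04, 2.009e-04, 1.005e-04, 1.005e-04]  ψ = [3, 3, 3, 0]  (obs o_3=1)
backtrack: best end state = 1; path = [3, 1, 3, 1]

path = [3, 1, 3, 1]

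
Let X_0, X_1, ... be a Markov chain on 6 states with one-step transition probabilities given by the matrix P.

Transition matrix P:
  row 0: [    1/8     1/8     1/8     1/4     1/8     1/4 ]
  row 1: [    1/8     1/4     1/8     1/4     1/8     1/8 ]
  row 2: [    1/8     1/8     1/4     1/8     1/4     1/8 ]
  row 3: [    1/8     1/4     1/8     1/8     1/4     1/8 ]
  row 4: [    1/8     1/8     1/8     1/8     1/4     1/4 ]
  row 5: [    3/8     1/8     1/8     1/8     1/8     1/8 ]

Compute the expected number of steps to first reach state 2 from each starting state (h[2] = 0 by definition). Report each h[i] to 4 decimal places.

First-step conditioning: h[2] = 0; for i ≠ 2, h[i] = 1 + Σ_k P[i][k]·h[k].
  h[0] = 1 + 1/8·h[0] + 1/8·h[1] + 1/4·h[3] + 1/8·h[4] + 1/4·h[5]
  h[1] = 1 + 1/8·h[0] + 1/4·h[1] + 1/4·h[3] + 1/8·h[4] + 1/8·h[5]
  h[3] = 1 + 1/8·h[0] + 1/4·h[1] + 1/8·h[3] + 1/4·h[4] + 1/8·h[5]
  h[4] = 1 + 1/8·h[0] + 1/8·h[1] + 1/8·h[3] + 1/4·h[4] + 1/4·h[5]
  h[5] = 1 + 3/8·h[0] + 1/8·h[1] + 1/8·h[3] + 1/8·h[4] + 1/8·h[5]
Solving the 5×5 linear system over states ≠ 2 gives exactly h = [8, 8, 0, 8, 8, 8] (h[2] = 0 is the target).

h = [8.0000, 8.0000, 0.0000, 8.0000, 8.0000, 8.0000]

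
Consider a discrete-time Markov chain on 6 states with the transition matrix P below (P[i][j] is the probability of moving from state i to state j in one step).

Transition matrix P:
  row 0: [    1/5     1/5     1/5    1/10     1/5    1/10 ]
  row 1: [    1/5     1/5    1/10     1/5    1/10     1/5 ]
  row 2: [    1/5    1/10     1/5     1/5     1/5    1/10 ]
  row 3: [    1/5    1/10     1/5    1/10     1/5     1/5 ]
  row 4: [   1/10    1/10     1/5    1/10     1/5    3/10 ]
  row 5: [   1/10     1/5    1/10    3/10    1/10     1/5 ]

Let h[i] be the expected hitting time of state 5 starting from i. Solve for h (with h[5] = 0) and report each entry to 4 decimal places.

h = [6.0489, 5.5046, 6.0483, 5.4985, 4.8936, 0.0000]

First-step conditioning: h[5] = 0; for i ≠ 5, h[i] = 1 + Σ_k P[i][k]·h[k].
  h[0] = 1 + 1/5·h[0] + 1/5·h[1] + 1/5·h[2] + 1/10·h[3] + 1/5·h[4]
  h[1] = 1 + 1/5·h[0] + 1/5·h[1] + 1/10·h[2] + 1/5·h[3] + 1/10·h[4]
  h[2] = 1 + 1/5·h[0] + 1/10·h[1] + 1/5·h[2] + 1/5·h[3] + 1/5·h[4]
  h[3] = 1 + 1/5·h[0] + 1/10·h[1] + 1/5·h[2] + 1/10·h[3] + 1/5·h[4]
  h[4] = 1 + 1/10·h[0] + 1/10·h[1] + 1/5·h[2] + 1/10·h[3] + 1/5·h[4]
Solving the 5×5 linear system over states ≠ 5 gives exactly h = [1978/327, 600/109, 9889/1635, 1798/327, 2667/545, 0] (h[5] = 0 is the target).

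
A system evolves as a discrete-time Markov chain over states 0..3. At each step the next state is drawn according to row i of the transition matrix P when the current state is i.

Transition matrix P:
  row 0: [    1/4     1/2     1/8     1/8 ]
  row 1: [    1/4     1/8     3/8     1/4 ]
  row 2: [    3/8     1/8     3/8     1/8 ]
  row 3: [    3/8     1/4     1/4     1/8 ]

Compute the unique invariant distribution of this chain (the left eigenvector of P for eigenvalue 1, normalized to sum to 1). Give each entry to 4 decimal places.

π = [0.3046, 0.2589, 0.2792, 0.1574]

Balance equations π_j = Σ_i π_i·P[i][j]:
  π_0 = 1/4·π_0 + 1/4·π_1 + 3/8·π_2 + 3/8·π_3
  π_1 = 1/2·π_0 + 1/8·π_1 + 1/8·π_2 + 1/4·π_3
  π_2 = 1/8·π_0 + 3/8·π_1 + 3/8·π_2 + 1/4·π_3
  normalize: π_0 + π_1 + π_2 + π_3 = 1
Solving the linear system gives exactly π = [60/197, 51/197, 55/197, 31/197].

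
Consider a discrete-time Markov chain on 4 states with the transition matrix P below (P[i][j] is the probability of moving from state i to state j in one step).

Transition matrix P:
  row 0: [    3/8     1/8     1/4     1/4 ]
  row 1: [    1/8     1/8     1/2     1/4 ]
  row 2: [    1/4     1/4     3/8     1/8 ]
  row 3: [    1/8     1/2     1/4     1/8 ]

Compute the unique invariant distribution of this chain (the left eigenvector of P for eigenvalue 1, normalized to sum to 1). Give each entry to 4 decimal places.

Balance equations π_j = Σ_i π_i·P[i][j]:
  π_0 = 3/8·π_0 + 1/8·π_1 + 1/4·π_2 + 1/8·π_3
  π_1 = 1/8·π_0 + 1/8·π_1 + 1/4·π_2 + 1/2·π_3
  π_2 = 1/4·π_0 + 1/2·π_1 + 3/8·π_2 + 1/4·π_3
  normalize: π_0 + π_1 + π_2 + π_3 = 1
Solving the linear system gives exactly π = [37/164, 39/164, 29/82, 15/82].

π = [0.2256, 0.2378, 0.3537, 0.1829]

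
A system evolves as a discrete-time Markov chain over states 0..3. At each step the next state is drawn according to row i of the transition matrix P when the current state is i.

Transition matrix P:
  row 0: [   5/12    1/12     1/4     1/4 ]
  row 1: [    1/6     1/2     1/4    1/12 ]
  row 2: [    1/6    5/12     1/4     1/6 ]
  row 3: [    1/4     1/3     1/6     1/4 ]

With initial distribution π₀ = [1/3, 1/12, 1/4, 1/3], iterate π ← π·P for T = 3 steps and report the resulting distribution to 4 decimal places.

π = [0.2455, 0.3441, 0.2347, 0.1757]

t=0: π = [0.3333, 0.0833, 0.2500, 0.3333]
t=1: π = [0.2778, 0.2847, 0.2222, 0.2153]
t=2: π = [0.2541, 0.3299, 0.2321, 0.1840]
t=3: π = [0.2455, 0.3441, 0.2347, 0.1757]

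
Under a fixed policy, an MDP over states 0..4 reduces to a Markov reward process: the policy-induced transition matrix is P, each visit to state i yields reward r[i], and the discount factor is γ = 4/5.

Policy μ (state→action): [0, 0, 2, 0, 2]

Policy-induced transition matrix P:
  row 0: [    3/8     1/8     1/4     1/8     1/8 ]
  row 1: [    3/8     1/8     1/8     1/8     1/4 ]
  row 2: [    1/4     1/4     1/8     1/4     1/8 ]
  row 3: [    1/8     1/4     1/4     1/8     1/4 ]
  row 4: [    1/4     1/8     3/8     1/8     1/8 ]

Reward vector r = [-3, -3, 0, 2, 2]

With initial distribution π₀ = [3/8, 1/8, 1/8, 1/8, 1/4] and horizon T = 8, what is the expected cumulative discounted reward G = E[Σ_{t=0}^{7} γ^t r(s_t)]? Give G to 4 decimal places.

t=0: π = [0.3750, 0.1250, 0.1250, 0.1250, 0.2500], E[r] = -0.7500, γ^t·E[r] = -0.750000, running G = -0.750000
t=1: π = [0.2969, 0.1563, 0.2500, 0.1406, 0.1563], E[r] = -0.7656, γ^t·E[r] = -0.612500, running G = -1.362500
t=2: π = [0.2891, 0.1738, 0.2188, 0.1563, 0.1621], E[r] = -0.7520, γ^t·E[r] = -0.481250, running G = -1.843750
t=3: π = [0.2883, 0.1719, 0.2212, 0.1523, 0.1663], E[r] = -0.7434, γ^t·E[r] = -0.380625, running G = -2.224375
t=4: π = [0.2885, 0.1717, 0.2216, 0.1526, 0.1655], E[r] = -0.7442, γ^t·E[r] = -0.304813, running G = -2.529188
t=5: π = [0.2884, 0.1718, 0.2215, 0.1527, 0.1655], E[r] = -0.7442, γ^t·E[r] = -0.243855, running G = -2.773043
t=6: π = [0.2884, 0.1718, 0.2215, 0.1527, 0.1656], E[r] = -0.7442, γ^t·E[r] = -0.195075, running G = -2.968118
t=7: π = [0.2884, 0.1718, 0.2215, 0.1527, 0.1656], E[r] = -0.7442, γ^t·E[r] = -0.156061, running G = -3.124178

G = -3.1242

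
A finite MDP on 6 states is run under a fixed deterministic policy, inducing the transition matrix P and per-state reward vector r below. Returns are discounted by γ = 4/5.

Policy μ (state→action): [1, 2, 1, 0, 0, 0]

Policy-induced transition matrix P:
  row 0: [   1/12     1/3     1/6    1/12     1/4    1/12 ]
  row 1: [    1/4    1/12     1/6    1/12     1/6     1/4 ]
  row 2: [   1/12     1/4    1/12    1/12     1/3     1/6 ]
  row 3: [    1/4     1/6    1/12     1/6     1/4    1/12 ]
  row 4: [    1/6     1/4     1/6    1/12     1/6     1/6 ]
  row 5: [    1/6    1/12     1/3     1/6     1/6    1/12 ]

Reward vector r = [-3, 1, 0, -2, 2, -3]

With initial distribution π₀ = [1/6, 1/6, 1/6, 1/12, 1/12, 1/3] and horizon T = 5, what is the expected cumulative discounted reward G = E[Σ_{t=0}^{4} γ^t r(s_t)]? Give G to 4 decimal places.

G = -2.5262

t=0: π = [0.1667, 0.1667, 0.1667, 0.0833, 0.0833, 0.3333], E[r] = -1.3333, γ^t·E[r] = -1.333333, running G = -1.333333
t=1: π = [0.1597, 0.1736, 0.2014, 0.1181, 0.2153, 0.1319], E[r] = -0.5069, γ^t·E[r] = -0.405556, running G = -1.738889
t=2: π = [0.1609, 0.2025, 0.1620, 0.1042, 0.2234, 0.1470], E[r] = -0.4826, γ^t·E[r] = -0.308889, running G = -2.047778
t=3: π = [0.1653, 0.1965, 0.1690, 0.1043, 0.2158, 0.1492], E[r] = -0.5241, γ^t·E[r] = -0.268346, running G = -2.316123
t=4: π = [0.1639, 0.1975, 0.1688, 0.1045, 0.2173, 0.1481], E[r] = -0.5129, γ^t·E[r] = -0.210074, running G = -2.526198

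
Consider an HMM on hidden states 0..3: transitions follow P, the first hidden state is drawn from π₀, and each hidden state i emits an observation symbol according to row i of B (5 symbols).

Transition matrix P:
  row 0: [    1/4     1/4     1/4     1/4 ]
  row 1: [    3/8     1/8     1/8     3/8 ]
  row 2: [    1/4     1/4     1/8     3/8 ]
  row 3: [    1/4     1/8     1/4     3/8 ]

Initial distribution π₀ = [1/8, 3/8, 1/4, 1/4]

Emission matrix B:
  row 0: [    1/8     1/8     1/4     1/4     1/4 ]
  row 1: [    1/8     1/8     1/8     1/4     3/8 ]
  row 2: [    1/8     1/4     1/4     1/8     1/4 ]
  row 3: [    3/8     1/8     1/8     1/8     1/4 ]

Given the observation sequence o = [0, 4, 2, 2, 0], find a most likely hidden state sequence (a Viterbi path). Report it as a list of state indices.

path = [3, 3, 0, 2, 3]

t=0: δ = [1.562e-02, 4.688e-02, 3.125e-02, 9.375e-02]  (obs o_0=0)
t=1: δ = [5.859e-03, 4.395e-03, 5.859e-03, 8.789e-03]  ψ = [3, 3, 3, 3]  (obs o_1=4)
t=2: δ = [5.493e-04, 1.831e-04, 5.493e-04, 4.120e-04]  ψ = [3, 0, 3, 3]  (obs o_2=2)
t=3: δ = [3.433e-05, 1.717e-05, 3.433e-05, 2.575e-05]  ψ = [0, 0, 0, 2]  (obs o_3=2)
t=4: δ = [1.073e-06, 1.073e-06, 1.073e-06, 4.828e-06]  ψ = [0, 0, 0, 2]  (obs o_4=0)
backtrack: best end state = 3; path = [3, 3, 0, 2, 3]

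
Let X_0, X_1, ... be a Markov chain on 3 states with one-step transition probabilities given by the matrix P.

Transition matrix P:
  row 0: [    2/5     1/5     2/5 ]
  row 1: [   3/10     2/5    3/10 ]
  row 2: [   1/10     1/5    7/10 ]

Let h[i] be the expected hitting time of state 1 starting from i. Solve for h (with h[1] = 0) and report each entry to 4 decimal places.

First-step conditioning: h[1] = 0; for i ≠ 1, h[i] = 1 + Σ_k P[i][k]·h[k].
  h[0] = 1 + 2/5·h[0] + 2/5·h[2]
  h[2] = 1 + 1/10·h[0] + 7/10·h[2]
Solving the 2×2 linear system over states ≠ 1 gives exactly h = [5, 0, 5] (h[1] = 0 is the target).

h = [5.0000, 0.0000, 5.0000]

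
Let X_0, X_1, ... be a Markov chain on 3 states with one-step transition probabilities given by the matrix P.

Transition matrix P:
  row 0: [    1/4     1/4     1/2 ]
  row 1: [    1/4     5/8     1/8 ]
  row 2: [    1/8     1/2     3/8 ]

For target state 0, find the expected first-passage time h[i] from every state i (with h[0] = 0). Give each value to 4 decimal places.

First-step conditioning: h[0] = 0; for i ≠ 0, h[i] = 1 + Σ_k P[i][k]·h[k].
  h[1] = 1 + 5/8·h[1] + 1/8·h[2]
  h[2] = 1 + 1/2·h[1] + 3/8·h[2]
Solving the 2×2 linear system over states ≠ 0 gives exactly h = [0, 48/11, 56/11] (h[0] = 0 is the target).

h = [0.0000, 4.3636, 5.0909]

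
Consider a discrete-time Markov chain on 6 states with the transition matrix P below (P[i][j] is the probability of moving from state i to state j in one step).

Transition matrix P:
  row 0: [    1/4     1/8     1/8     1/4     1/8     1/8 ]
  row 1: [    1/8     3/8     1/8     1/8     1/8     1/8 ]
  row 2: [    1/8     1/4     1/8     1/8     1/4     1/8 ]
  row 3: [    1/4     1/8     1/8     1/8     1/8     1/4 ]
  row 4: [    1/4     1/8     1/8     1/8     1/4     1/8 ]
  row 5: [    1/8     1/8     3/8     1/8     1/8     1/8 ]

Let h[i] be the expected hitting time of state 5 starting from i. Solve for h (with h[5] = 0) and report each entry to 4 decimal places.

h = [6.8397, 6.9664, 6.9641, 6.0797, 6.9483, 0.0000]

First-step conditioning: h[5] = 0; for i ≠ 5, h[i] = 1 + Σ_k P[i][k]·h[k].
  h[0] = 1 + 1/4·h[0] + 1/8·h[1] + 1/8·h[2] + 1/4·h[3] + 1/8·h[4]
  h[1] = 1 + 1/8·h[0] + 3/8·h[1] + 1/8·h[2] + 1/8·h[3] + 1/8·h[4]
  h[2] = 1 + 1/8·h[0] + 1/4·h[1] + 1/8·h[2] + 1/8·h[3] + 1/4·h[4]
  h[3] = 1 + 1/4·h[0] + 1/8·h[1] + 1/8·h[2] + 1/8·h[3] + 1/8·h[4]
  h[4] = 1 + 1/4·h[0] + 1/8·h[1] + 1/8·h[2] + 1/8·h[3] + 1/4·h[4]
Solving the 5×5 linear system over states ≠ 5 gives exactly h = [896/131, 24640/3537, 24632/3537, 7168/1179, 8192/1179, 0] (h[5] = 0 is the target).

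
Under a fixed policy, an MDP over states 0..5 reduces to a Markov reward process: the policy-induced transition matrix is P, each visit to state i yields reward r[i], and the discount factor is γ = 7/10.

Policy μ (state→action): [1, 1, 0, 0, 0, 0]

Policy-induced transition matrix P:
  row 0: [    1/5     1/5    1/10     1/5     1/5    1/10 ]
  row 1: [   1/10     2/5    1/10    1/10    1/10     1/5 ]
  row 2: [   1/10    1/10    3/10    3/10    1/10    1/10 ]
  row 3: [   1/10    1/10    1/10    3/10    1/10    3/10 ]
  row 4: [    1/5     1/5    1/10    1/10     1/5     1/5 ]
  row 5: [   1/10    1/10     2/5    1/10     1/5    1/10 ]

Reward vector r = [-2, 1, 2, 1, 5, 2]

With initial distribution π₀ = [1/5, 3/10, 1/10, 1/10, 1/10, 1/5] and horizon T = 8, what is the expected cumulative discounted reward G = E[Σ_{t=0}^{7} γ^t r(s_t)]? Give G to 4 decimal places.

t=0: π = [0.2000, 0.3000, 0.1000, 0.1000, 0.1000, 0.2000], E[r] = 1.1000, γ^t·E[r] = 1.100000, running G = 1.100000
t=1: π = [0.1300, 0.2200, 0.1800, 0.1600, 0.1500, 0.1600], E[r] = 1.5500, γ^t·E[r] = 1.085000, running G = 2.185000
t=2: π = [0.1280, 0.1940, 0.1840, 0.1810, 0.1440, 0.1690], E[r] = 1.5450, γ^t·E[r] = 0.757050, running G = 2.942050
t=3: π = [0.1272, 0.1854, 0.1875, 0.1858, 0.1441, 0.1700], E[r] = 1.5523, γ^t·E[r] = 0.532439, running G = 3.474489
t=4: π = [0.1271, 0.1828, 0.1885, 0.1874, 0.1441, 0.1701], E[r] = 1.5537, γ^t·E[r] = 0.373053, running G = 3.847542
t=5: π = [0.1271, 0.1820, 0.1887, 0.1879, 0.1441, 0.1702], E[r] = 1.5541, γ^t·E[r] = 0.261192, running G = 4.108734
t=6: π = [0.1271, 0.1817, 0.1888, 0.1880, 0.1441, 0.1702], E[r] = 1.5542, γ^t·E[r] = 0.182847, running G = 4.291581
t=7: π = [0.1271, 0.1816, 0.1888, 0.1881, 0.1441, 0.1702], E[r] = 1.5542, γ^t·E[r] = 0.127996, running G = 4.419577

G = 4.4196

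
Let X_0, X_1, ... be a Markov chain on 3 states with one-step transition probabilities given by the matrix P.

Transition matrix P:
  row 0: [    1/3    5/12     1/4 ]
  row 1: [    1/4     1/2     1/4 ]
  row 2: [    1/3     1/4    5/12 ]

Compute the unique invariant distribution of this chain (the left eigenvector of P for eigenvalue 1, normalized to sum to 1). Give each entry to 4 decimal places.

Balance equations π_j = Σ_i π_i·P[i][j]:
  π_0 = 1/3·π_0 + 1/4·π_1 + 1/3·π_2
  π_1 = 5/12·π_0 + 1/2·π_1 + 1/4·π_2
  normalize: π_0 + π_1 + π_2 = 1
Solving the linear system gives exactly π = [3/10, 2/5, 3/10].

π = [0.3000, 0.4000, 0.3000]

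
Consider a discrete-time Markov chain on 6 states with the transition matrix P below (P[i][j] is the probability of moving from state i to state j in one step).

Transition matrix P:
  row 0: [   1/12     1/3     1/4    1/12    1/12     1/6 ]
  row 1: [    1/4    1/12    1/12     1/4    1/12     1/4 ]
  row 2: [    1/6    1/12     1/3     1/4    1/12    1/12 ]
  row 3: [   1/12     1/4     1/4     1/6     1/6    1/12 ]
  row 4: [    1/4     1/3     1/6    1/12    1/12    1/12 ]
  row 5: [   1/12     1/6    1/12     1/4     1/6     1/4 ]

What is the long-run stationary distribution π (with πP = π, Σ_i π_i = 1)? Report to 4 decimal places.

Balance equations π_j = Σ_i π_i·P[i][j]:
  π_0 = 1/12·π_0 + 1/4·π_1 + 1/6·π_2 + 1/12·π_3 + 1/4·π_4 + 1/12·π_5
  π_1 = 1/3·π_0 + 1/12·π_1 + 1/12·π_2 + 1/4·π_3 + 1/3·π_4 + 1/6·π_5
  π_2 = 1/4·π_0 + 1/12·π_1 + 1/3·π_2 + 1/4·π_3 + 1/6·π_4 + 1/12·π_5
  π_3 = 1/12·π_0 + 1/4·π_1 + 1/4·π_2 + 1/6·π_3 + 1/12·π_4 + 1/4·π_5
  π_4 = 1/12·π_0 + 1/12·π_1 + 1/12·π_2 + 1/6·π_3 + 1/12·π_4 + 1/6·π_5
  normalize: π_0 + π_1 + π_2 + π_3 + π_4 + π_5 = 1
Solving the linear system gives exactly π = [35753/236959, 45874/236959, 47245/236959, 45099/236959, 26542/236959, 36446/236959].

π = [0.1509, 0.1936, 0.1994, 0.1903, 0.1120, 0.1538]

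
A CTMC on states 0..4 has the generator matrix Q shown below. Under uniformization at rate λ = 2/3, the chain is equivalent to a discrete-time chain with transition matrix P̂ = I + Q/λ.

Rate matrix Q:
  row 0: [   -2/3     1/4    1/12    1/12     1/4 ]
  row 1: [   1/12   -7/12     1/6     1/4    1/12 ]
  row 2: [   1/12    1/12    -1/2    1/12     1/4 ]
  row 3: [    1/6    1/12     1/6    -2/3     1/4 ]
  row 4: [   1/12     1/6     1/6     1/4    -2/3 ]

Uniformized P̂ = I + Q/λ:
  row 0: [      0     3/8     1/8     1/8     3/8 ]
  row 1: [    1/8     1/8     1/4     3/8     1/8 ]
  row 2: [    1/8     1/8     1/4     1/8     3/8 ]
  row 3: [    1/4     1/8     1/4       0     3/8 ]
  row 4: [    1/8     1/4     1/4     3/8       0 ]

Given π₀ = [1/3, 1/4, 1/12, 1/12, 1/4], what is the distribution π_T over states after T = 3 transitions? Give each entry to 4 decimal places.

t=0: π = [0.3333, 0.2500, 0.0833, 0.0833, 0.2500]
t=1: π = [0.0938, 0.2396, 0.2083, 0.2396, 0.2188]
t=2: π = [0.1432, 0.1758, 0.2383, 0.2096, 0.2331]
t=3: π = [0.1333, 0.1899, 0.2321, 0.2010, 0.2437]

π = [0.1333, 0.1899, 0.2321, 0.2010, 0.2437]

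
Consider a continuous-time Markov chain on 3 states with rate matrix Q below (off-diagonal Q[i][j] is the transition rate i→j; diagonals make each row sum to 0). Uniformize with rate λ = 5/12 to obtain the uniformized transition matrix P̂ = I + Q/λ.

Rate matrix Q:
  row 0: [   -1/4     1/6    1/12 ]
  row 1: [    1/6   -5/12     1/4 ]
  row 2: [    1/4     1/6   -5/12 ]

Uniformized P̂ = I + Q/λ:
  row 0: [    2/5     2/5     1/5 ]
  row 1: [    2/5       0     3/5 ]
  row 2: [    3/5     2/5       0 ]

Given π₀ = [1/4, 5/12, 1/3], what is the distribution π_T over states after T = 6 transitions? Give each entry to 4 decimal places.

t=0: π = [0.2500, 0.4167, 0.3333]
t=1: π = [0.4667, 0.2333, 0.3000]
t=2: π = [0.4600, 0.3067, 0.2333]
t=3: π = [0.4467, 0.2773, 0.2760]
t=4: π = [0.4552, 0.2891, 0.2557]
t=5: π = [0.4511, 0.2844, 0.2645]
t=6: π = [0.4529, 0.2863, 0.2609]

π = [0.4529, 0.2863, 0.2609]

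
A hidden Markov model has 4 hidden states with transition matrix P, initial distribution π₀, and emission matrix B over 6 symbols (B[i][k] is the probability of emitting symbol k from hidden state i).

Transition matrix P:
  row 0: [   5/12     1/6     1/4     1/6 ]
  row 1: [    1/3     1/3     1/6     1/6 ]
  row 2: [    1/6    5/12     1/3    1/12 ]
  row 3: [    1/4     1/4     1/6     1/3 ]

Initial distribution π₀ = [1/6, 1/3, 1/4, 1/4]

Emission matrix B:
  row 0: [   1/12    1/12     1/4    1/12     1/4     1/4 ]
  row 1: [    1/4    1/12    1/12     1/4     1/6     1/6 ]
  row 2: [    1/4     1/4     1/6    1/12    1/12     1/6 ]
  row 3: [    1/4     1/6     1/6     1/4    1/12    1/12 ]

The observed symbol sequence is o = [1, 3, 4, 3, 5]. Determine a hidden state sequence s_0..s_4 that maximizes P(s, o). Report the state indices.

path = [2, 1, 1, 1, 0]

t=0: δ = [1.389e-02, 2.778e-02, 6.250e-02, 4.167e-02]  (obs o_0=1)
t=1: δ = [8.681e-04, 6.510e-03, 1.736e-03, 3.472e-03]  ψ = [2, 2, 2, 3]  (obs o_1=3)
t=2: δ = [5.425e-04, 3.617e-04, 9.042e-05, 9.645e-05]  ψ = [1, 1, 1, 3]  (obs o_2=4)
t=3: δ = [1.884e-05, 3.014e-05, 1.130e-05, 2.261e-05]  ψ = [0, 1, 0, 0]  (obs o_3=3)
t=4: δ = [2.512e-06, 1.674e-06, 8.372e-07, 6.279e-07]  ψ = [1, 1, 1, 3]  (obs o_4=5)
backtrack: best end state = 0; path = [2, 1, 1, 1, 0]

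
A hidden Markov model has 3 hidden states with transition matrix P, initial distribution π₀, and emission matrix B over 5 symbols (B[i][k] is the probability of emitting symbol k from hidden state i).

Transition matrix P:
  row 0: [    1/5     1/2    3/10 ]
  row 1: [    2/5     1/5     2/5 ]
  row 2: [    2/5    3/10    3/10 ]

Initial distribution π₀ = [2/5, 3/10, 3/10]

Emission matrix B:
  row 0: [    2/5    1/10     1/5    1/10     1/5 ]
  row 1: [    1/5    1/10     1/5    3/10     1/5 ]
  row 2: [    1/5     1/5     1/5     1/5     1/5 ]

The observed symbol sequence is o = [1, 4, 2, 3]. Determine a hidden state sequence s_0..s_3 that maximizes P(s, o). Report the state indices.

t=0: δ = [4.000e-02, 3.000e-02, 6.000e-02]  (obs o_0=1)
t=1: δ = [4.800e-03, 4.000e-03, 3.600e-03]  ψ = [2, 0, 2]  (obs o_1=4)
t=2: δ = [3.200e-04, 4.800e-04, 3.200e-04]  ψ = [1, 0, 1]  (obs o_2=2)
t=3: δ = [1.920e-05, 4.800e-05, 3.840e-05]  ψ = [1, 0, 1]  (obs o_3=3)
backtrack: best end state = 1; path = [0, 1, 0, 1]

path = [0, 1, 0, 1]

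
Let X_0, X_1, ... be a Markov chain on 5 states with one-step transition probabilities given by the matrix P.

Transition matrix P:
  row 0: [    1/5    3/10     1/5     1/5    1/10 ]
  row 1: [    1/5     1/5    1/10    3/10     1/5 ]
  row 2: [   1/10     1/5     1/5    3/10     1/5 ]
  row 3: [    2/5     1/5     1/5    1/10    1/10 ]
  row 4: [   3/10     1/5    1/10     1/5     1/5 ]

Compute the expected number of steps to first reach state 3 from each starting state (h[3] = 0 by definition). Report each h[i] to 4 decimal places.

First-step conditioning: h[3] = 0; for i ≠ 3, h[i] = 1 + Σ_k P[i][k]·h[k].
  h[0] = 1 + 1/5·h[0] + 3/10·h[1] + 1/5·h[2] + 1/10·h[4]
  h[1] = 1 + 1/5·h[0] + 1/5·h[1] + 1/10·h[2] + 1/5·h[4]
  h[2] = 1 + 1/10·h[0] + 1/5·h[1] + 1/5·h[2] + 1/5·h[4]
  h[4] = 1 + 3/10·h[0] + 1/5·h[1] + 1/10·h[2] + 1/5·h[4]
Solving the 4×4 linear system over states ≠ 3 gives exactly h = [2500/601, 4595/1202, 2275/601, 0, 5095/1202] (h[3] = 0 is the target).

h = [4.1597, 3.8228, 3.7854, 0.0000, 4.2388]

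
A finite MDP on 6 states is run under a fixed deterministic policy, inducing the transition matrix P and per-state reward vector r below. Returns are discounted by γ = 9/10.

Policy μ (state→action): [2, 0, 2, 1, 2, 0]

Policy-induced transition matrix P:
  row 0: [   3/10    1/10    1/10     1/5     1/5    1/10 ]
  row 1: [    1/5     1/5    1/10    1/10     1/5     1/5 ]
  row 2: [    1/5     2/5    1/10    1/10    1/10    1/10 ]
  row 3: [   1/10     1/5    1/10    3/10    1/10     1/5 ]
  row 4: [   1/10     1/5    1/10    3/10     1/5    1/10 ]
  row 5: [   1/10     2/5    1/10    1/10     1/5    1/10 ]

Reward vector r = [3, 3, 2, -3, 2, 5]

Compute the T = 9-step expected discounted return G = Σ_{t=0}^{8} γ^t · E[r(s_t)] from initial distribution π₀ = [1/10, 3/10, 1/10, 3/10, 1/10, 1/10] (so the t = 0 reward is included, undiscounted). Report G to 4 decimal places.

G = 10.8942

t=0: π = [0.1000, 0.3000, 0.1000, 0.3000, 0.1000, 0.1000], E[r] = 1.2000, γ^t·E[r] = 1.200000, running G = 1.200000
t=1: π = [0.1600, 0.2300, 0.1000, 0.1900, 0.1600, 0.1600], E[r] = 1.9200, γ^t·E[r] = 1.728000, running G = 2.928000
t=2: π = [0.1650, 0.2360, 0.1000, 0.1860, 0.1710, 0.1420], E[r] = 1.8970, γ^t·E[r] = 1.536570, running G = 4.464570
t=3: π = [0.1666, 0.2319, 0.1000, 0.1879, 0.1714, 0.1422], E[r] = 1.8856, γ^t·E[r] = 1.374602, running G = 5.839172
t=4: π = [0.1665, 0.2318, 0.1000, 0.1885, 0.1712, 0.1420], E[r] = 1.8816, γ^t·E[r] = 1.234537, running G = 7.073710
t=5: π = [0.1665, 0.2317, 0.1000, 0.1886, 0.1711, 0.1420], E[r] = 1.8813, γ^t·E[r] = 1.110907, running G = 8.184616
t=6: π = [0.1665, 0.2318, 0.1000, 0.1886, 0.1711, 0.1420], E[r] = 1.8813, γ^t·E[r] = 0.999824, running G = 9.184441
t=7: π = [0.1665, 0.2318, 0.1000, 0.1886, 0.1711, 0.1420], E[r] = 1.8814, γ^t·E[r] = 0.899850, running G = 10.084291
t=8: π = [0.1665, 0.2318, 0.1000, 0.1886, 0.1711, 0.1420], E[r] = 1.8814, γ^t·E[r] = 0.809867, running G = 10.894158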